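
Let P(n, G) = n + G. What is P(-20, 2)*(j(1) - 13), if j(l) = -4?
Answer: 306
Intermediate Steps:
P(n, G) = G + n
P(-20, 2)*(j(1) - 13) = (2 - 20)*(-4 - 13) = -18*(-17) = 306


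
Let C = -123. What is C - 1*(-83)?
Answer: -40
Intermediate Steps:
C - 1*(-83) = -123 - 1*(-83) = -123 + 83 = -40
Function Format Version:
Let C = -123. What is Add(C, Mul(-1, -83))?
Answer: -40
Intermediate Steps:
Add(C, Mul(-1, -83)) = Add(-123, Mul(-1, -83)) = Add(-123, 83) = -40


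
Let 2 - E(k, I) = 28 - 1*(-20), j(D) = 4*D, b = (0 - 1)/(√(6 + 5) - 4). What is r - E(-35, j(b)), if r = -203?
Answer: -157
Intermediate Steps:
b = -1/(-4 + √11) (b = -1/(√11 - 4) = -1/(-4 + √11) ≈ 1.4633)
E(k, I) = -46 (E(k, I) = 2 - (28 - 1*(-20)) = 2 - (28 + 20) = 2 - 1*48 = 2 - 48 = -46)
r - E(-35, j(b)) = -203 - 1*(-46) = -203 + 46 = -157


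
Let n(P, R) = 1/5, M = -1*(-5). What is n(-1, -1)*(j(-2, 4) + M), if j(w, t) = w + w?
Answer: ⅕ ≈ 0.20000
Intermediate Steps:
M = 5
j(w, t) = 2*w
n(P, R) = ⅕ (n(P, R) = 1*(⅕) = ⅕)
n(-1, -1)*(j(-2, 4) + M) = (2*(-2) + 5)/5 = (-4 + 5)/5 = (⅕)*1 = ⅕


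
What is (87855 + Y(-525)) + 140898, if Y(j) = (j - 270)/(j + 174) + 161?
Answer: 26783203/117 ≈ 2.2892e+5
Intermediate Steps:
Y(j) = 161 + (-270 + j)/(174 + j) (Y(j) = (-270 + j)/(174 + j) + 161 = 161 + (-270 + j)/(174 + j))
(87855 + Y(-525)) + 140898 = (87855 + 6*(4624 + 27*(-525))/(174 - 525)) + 140898 = (87855 + 6*(4624 - 14175)/(-351)) + 140898 = (87855 + 6*(-1/351)*(-9551)) + 140898 = (87855 + 19102/117) + 140898 = 10298137/117 + 140898 = 26783203/117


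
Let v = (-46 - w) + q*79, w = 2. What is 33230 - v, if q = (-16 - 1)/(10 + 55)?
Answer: 2164413/65 ≈ 33299.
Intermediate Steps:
q = -17/65 ≈ -0.26154
v = -4463/65 (v = (-46 - 1*2) - 17/65*79 = (-46 - 2) - 1343/65 = -48 - 1343/65 = -4463/65 ≈ -68.661)
33230 - v = 33230 - 1*(-4463/65) = 33230 + 4463/65 = 2164413/65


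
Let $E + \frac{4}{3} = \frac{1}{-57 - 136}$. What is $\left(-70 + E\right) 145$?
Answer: $- \frac{5989225}{579} \approx -10344.0$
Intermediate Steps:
$E = - \frac{775}{579}$ ($E = - \frac{4}{3} + \frac{1}{-57 - 136} = - \frac{4}{3} + \frac{1}{-193} = - \frac{4}{3} - \frac{1}{193} = - \frac{775}{579} \approx -1.3385$)
$\left(-70 + E\right) 145 = \left(-70 - \frac{775}{579}\right) 145 = \left(- \frac{41305}{579}\right) 145 = - \frac{5989225}{579}$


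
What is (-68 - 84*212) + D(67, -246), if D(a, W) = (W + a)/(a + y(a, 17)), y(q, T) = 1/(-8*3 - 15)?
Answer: -46699093/2612 ≈ -17879.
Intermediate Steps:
y(q, T) = -1/39 (y(q, T) = 1/(-24 - 15) = 1/(-39) = -1/39)
D(a, W) = (W + a)/(-1/39 + a) (D(a, W) = (W + a)/(a - 1/39) = (W + a)/(-1/39 + a))
(-68 - 84*212) + D(67, -246) = (-68 - 84*212) + 39*(-246 + 67)/(-1 + 39*67) = (-68 - 17808) + 39*(-179)/(-1 + 2613) = -17876 + 39*(-179)/2612 = -17876 + 39*(1/2612)*(-179) = -17876 - 6981/2612 = -46699093/2612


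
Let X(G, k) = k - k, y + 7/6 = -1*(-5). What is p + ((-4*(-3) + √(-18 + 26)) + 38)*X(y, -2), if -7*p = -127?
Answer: 127/7 ≈ 18.143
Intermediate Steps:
y = 23/6 (y = -7/6 - 1*(-5) = -7/6 + 5 = 23/6 ≈ 3.8333)
p = 127/7 (p = -⅐*(-127) = 127/7 ≈ 18.143)
X(G, k) = 0
p + ((-4*(-3) + √(-18 + 26)) + 38)*X(y, -2) = 127/7 + ((-4*(-3) + √(-18 + 26)) + 38)*0 = 127/7 + ((12 + √8) + 38)*0 = 127/7 + ((12 + 2*√2) + 38)*0 = 127/7 + (50 + 2*√2)*0 = 127/7 + 0 = 127/7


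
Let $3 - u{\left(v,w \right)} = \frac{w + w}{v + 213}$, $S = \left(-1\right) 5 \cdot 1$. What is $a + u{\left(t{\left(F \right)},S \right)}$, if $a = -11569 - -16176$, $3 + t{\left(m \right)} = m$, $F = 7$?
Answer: $\frac{1000380}{217} \approx 4610.0$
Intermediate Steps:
$t{\left(m \right)} = -3 + m$
$S = -5$ ($S = \left(-5\right) 1 = -5$)
$a = 4607$ ($a = -11569 + 16176 = 4607$)
$u{\left(v,w \right)} = 3 - \frac{2 w}{213 + v}$ ($u{\left(v,w \right)} = 3 - \frac{w + w}{v + 213} = 3 - \frac{2 w}{213 + v}$)
$a + u{\left(t{\left(F \right)},S \right)} = 4607 + \frac{639 - -10 + 3 \left(-3 + 7\right)}{213 + \left(-3 + 7\right)} = 4607 + \frac{639 + 10 + 3 \cdot 4}{213 + 4} = 4607 + \frac{639 + 10 + 12}{217} = 4607 + \frac{1}{217} \cdot 661 = 4607 + \frac{661}{217} = \frac{1000380}{217}$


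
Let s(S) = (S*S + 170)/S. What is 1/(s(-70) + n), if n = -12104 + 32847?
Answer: 7/144694 ≈ 4.8378e-5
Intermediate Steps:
s(S) = (170 + S²)/S (s(S) = (S² + 170)/S = (170 + S²)/S)
n = 20743
1/(s(-70) + n) = 1/((-70 + 170/(-70)) + 20743) = 1/((-70 + 170*(-1/70)) + 20743) = 1/((-70 - 17/7) + 20743) = 1/(-507/7 + 20743) = 1/(144694/7) = 7/144694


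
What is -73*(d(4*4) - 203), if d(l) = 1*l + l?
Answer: 12483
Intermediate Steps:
d(l) = 2*l (d(l) = l + l = 2*l)
-73*(d(4*4) - 203) = -73*(2*(4*4) - 203) = -73*(2*16 - 203) = -73*(32 - 203) = -73*(-171) = 12483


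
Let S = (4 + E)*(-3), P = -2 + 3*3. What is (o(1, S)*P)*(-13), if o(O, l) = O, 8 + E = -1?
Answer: -91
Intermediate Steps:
P = 7 (P = -2 + 9 = 7)
E = -9 (E = -8 - 1 = -9)
S = 15 (S = (4 - 9)*(-3) = -5*(-3) = 15)
(o(1, S)*P)*(-13) = (1*7)*(-13) = 7*(-13) = -91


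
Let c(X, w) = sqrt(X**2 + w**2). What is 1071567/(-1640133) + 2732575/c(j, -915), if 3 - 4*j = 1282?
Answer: -119063/182237 + 10930300*sqrt(15031441)/15031441 ≈ 2818.6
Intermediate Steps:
j = -1279/4 (j = 3/4 - 1/4*1282 = 3/4 - 641/2 = -1279/4 ≈ -319.75)
1071567/(-1640133) + 2732575/c(j, -915) = 1071567/(-1640133) + 2732575/(sqrt((-1279/4)**2 + (-915)**2)) = 1071567*(-1/1640133) + 2732575/(sqrt(1635841/16 + 837225)) = -119063/182237 + 2732575/(sqrt(15031441/16)) = -119063/182237 + 2732575/((sqrt(15031441)/4)) = -119063/182237 + 2732575*(4*sqrt(15031441)/15031441) = -119063/182237 + 10930300*sqrt(15031441)/15031441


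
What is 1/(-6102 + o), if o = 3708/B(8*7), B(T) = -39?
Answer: -13/80562 ≈ -0.00016137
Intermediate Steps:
o = -1236/13 (o = 3708/(-39) = 3708*(-1/39) = -1236/13 ≈ -95.077)
1/(-6102 + o) = 1/(-6102 - 1236/13) = 1/(-80562/13) = -13/80562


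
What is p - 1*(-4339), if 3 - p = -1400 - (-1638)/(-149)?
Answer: 857196/149 ≈ 5753.0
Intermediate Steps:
p = 210685/149 (p = 3 - (-1400 - (-1638)/(-149)) = 3 - (-1400 - (-1638)*(-1)/149) = 3 - (-1400 - 1*1638/149) = 3 - (-1400 - 1638/149) = 3 - 1*(-210238/149) = 3 + 210238/149 = 210685/149 ≈ 1414.0)
p - 1*(-4339) = 210685/149 - 1*(-4339) = 210685/149 + 4339 = 857196/149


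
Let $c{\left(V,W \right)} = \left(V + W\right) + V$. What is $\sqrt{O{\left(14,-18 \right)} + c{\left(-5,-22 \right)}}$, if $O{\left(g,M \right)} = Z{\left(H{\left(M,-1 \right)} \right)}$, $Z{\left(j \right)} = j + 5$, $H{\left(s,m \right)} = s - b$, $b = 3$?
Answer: $4 i \sqrt{3} \approx 6.9282 i$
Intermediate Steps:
$c{\left(V,W \right)} = W + 2 V$
$H{\left(s,m \right)} = -3 + s$ ($H{\left(s,m \right)} = s - 3 = -3 + s$)
$Z{\left(j \right)} = 5 + j$
$O{\left(g,M \right)} = 2 + M$ ($O{\left(g,M \right)} = 5 + \left(-3 + M\right) = 2 + M$)
$\sqrt{O{\left(14,-18 \right)} + c{\left(-5,-22 \right)}} = \sqrt{\left(2 - 18\right) + \left(-22 + 2 \left(-5\right)\right)} = \sqrt{-16 - 32} = \sqrt{-48} = 4 i \sqrt{3}$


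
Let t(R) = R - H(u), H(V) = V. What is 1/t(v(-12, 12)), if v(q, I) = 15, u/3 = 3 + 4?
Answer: -⅙ ≈ -0.16667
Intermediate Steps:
u = 21 (u = 3*(3 + 4) = 3*7 = 21)
t(R) = -21 + R (t(R) = R - 1*21 = R - 21 = -21 + R)
1/t(v(-12, 12)) = 1/(-21 + 15) = 1/(-6) = -⅙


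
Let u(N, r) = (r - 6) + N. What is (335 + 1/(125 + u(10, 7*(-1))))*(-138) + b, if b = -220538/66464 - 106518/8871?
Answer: -277214602165701/5994288464 ≈ -46246.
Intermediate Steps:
b = -1506000825/98267024 (b = -220538*1/66464 - 106518*1/8871 = -110269/33232 - 35506/2957 = -1506000825/98267024 ≈ -15.326)
u(N, r) = -6 + N + r (u(N, r) = (-6 + r) + N = -6 + N + r)
(335 + 1/(125 + u(10, 7*(-1))))*(-138) + b = (335 + 1/(125 + (-6 + 10 + 7*(-1))))*(-138) - 1506000825/98267024 = (335 + 1/(125 + (-6 + 10 - 7)))*(-138) - 1506000825/98267024 = (335 + 1/(125 - 3))*(-138) - 1506000825/98267024 = (335 + 1/122)*(-138) - 1506000825/98267024 = (40871/122)*(-138) - 1506000825/98267024 = -2820099/61 - 1506000825/98267024 = -277214602165701/5994288464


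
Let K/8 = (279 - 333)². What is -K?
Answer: -23328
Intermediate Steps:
K = 23328 (K = 8*(279 - 333)² = 8*(-54)² = 8*2916 = 23328)
-K = -1*23328 = -23328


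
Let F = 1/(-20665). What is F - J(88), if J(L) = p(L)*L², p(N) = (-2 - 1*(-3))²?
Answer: -160029761/20665 ≈ -7744.0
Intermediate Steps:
p(N) = 1 (p(N) = (-2 + 3)² = 1² = 1)
J(L) = L² (J(L) = 1*L² = L²)
F = -1/20665 ≈ -4.8391e-5
F - J(88) = -1/20665 - 1*88² = -1/20665 - 1*7744 = -1/20665 - 7744 = -160029761/20665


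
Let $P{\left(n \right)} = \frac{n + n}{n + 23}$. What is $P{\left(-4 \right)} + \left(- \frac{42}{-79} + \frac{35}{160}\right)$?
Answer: $\frac{15819}{48032} \approx 0.32934$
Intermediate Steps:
$P{\left(n \right)} = \frac{2 n}{23 + n}$
$P{\left(-4 \right)} + \left(- \frac{42}{-79} + \frac{35}{160}\right) = 2 \left(-4\right) \frac{1}{23 - 4} + \left(- \frac{42}{-79} + \frac{35}{160}\right) = 2 \left(-4\right) \frac{1}{19} + \left(\left(-42\right) \left(- \frac{1}{79}\right) + 35 \cdot \frac{1}{160}\right) = 2 \left(-4\right) \frac{1}{19} + \left(\frac{42}{79} + \frac{7}{32}\right) = - \frac{8}{19} + \frac{1897}{2528} = \frac{15819}{48032}$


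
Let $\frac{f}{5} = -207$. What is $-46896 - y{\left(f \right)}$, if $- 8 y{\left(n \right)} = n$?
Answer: $- \frac{376203}{8} \approx -47025.0$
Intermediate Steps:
$f = -1035$ ($f = 5 \left(-207\right) = -1035$)
$y{\left(n \right)} = - \frac{n}{8}$
$-46896 - y{\left(f \right)} = -46896 - \left(- \frac{1}{8}\right) \left(-1035\right) = -46896 - \frac{1035}{8} = - \frac{376203}{8}$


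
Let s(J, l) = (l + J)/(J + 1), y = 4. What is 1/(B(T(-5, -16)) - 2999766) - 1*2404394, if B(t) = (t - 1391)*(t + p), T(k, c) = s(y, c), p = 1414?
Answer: -298546957235009/124167236 ≈ -2.4044e+6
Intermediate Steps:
s(J, l) = (J + l)/(1 + J)
T(k, c) = ⅘ + c/5 (T(k, c) = (4 + c)/(1 + 4) = (4 + c)/5 = ⅘ + c/5)
B(t) = (-1391 + t)*(1414 + t) (B(t) = (t - 1391)*(t + 1414) = (-1391 + t)*(1414 + t))
1/(B(T(-5, -16)) - 2999766) - 1*2404394 = 1/((-1966874 + (⅘ + (⅕)*(-16))² + 23*(⅘ + (⅕)*(-16))) - 2999766) - 1*2404394 = 1/((-1966874 + (⅘ - 16/5)² + 23*(⅘ - 16/5)) - 2999766) - 2404394 = 1/((-1966874 + (-12/5)² + 23*(-12/5)) - 2999766) - 2404394 = 1/((-1966874 + 144/25 - 276/5) - 2999766) - 2404394 = 1/(-49173086/25 - 2999766) - 2404394 = 1/(-124167236/25) - 2404394 = -25/124167236 - 2404394 = -298546957235009/124167236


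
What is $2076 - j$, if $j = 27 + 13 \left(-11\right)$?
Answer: $2192$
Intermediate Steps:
$j = -116$ ($j = 27 - 143 = -116$)
$2076 - j = 2076 - -116 = 2076 + 116 = 2192$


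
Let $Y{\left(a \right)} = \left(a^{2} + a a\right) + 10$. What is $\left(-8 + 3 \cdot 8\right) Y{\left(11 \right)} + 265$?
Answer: $4297$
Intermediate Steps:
$Y{\left(a \right)} = 10 + 2 a^{2}$ ($Y{\left(a \right)} = \left(a^{2} + a^{2}\right) + 10 = 2 a^{2} + 10 = 10 + 2 a^{2}$)
$\left(-8 + 3 \cdot 8\right) Y{\left(11 \right)} + 265 = \left(-8 + 3 \cdot 8\right) \left(10 + 2 \cdot 11^{2}\right) + 265 = \left(-8 + 24\right) \left(10 + 2 \cdot 121\right) + 265 = 16 \left(10 + 242\right) + 265 = 16 \cdot 252 + 265 = 4032 + 265 = 4297$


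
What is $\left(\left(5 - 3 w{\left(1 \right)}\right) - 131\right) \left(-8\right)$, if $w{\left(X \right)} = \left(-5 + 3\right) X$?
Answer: $960$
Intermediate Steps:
$w{\left(X \right)} = - 2 X$
$\left(\left(5 - 3 w{\left(1 \right)}\right) - 131\right) \left(-8\right) = \left(\left(5 - 3 \left(\left(-2\right) 1\right)\right) - 131\right) \left(-8\right) = \left(\left(5 - -6\right) - 131\right) \left(-8\right) = \left(\left(5 + 6\right) - 131\right) \left(-8\right) = \left(11 - 131\right) \left(-8\right) = \left(-120\right) \left(-8\right) = 960$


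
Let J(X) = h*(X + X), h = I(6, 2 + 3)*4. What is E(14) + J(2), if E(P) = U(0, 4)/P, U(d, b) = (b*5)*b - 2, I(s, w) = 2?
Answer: 263/7 ≈ 37.571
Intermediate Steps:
U(d, b) = -2 + 5*b**2 (U(d, b) = (5*b)*b - 2 = 5*b**2 - 2 = -2 + 5*b**2)
E(P) = 78/P (E(P) = (-2 + 5*4**2)/P = (-2 + 5*16)/P = (-2 + 80)/P = 78/P)
h = 8 (h = 2*4 = 8)
J(X) = 16*X (J(X) = 8*(X + X) = 8*(2*X) = 16*X)
E(14) + J(2) = 78/14 + 16*2 = 78*(1/14) + 32 = 39/7 + 32 = 263/7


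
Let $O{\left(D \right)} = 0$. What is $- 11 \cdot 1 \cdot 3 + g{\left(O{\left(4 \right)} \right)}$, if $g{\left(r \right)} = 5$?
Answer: $-28$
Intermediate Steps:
$- 11 \cdot 1 \cdot 3 + g{\left(O{\left(4 \right)} \right)} = - 11 \cdot 1 \cdot 3 + 5 = \left(-11\right) 3 + 5 = -33 + 5 = -28$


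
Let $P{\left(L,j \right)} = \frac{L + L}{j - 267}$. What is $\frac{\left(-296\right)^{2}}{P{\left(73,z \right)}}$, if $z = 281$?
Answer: $\frac{613312}{73} \approx 8401.5$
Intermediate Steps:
$P{\left(L,j \right)} = \frac{2 L}{-267 + j}$
$\frac{\left(-296\right)^{2}}{P{\left(73,z \right)}} = \frac{\left(-296\right)^{2}}{2 \cdot 73 \frac{1}{-267 + 281}} = \frac{87616}{2 \cdot 73 \cdot \frac{1}{14}} = \frac{87616}{\frac{73}{7}} = 87616 \cdot \frac{7}{73} = \frac{613312}{73}$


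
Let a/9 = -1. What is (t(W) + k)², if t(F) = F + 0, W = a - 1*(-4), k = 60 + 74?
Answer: 16641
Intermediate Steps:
a = -9 (a = 9*(-1) = -9)
k = 134
W = -5 (W = -9 - 1*(-4) = -9 + 4 = -5)
t(F) = F
(t(W) + k)² = (-5 + 134)² = 129² = 16641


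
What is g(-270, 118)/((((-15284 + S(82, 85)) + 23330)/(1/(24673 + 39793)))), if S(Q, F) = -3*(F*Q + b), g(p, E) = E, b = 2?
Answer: -59/414838710 ≈ -1.4222e-7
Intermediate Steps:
S(Q, F) = -6 - 3*F*Q (S(Q, F) = -3*(F*Q + 2) = -3*(2 + F*Q) = -6 - 3*F*Q)
g(-270, 118)/((((-15284 + S(82, 85)) + 23330)/(1/(24673 + 39793)))) = 118/((((-15284 + (-6 - 3*85*82)) + 23330)/(1/(24673 + 39793)))) = 118/((((-15284 + (-6 - 20910)) + 23330)/(1/64466))) = 118/((((-15284 - 20916) + 23330)/(1/64466))) = 118/(((-36200 + 23330)*64466)) = 118/((-12870*64466)) = 118/(-829677420) = 118*(-1/829677420) = -59/414838710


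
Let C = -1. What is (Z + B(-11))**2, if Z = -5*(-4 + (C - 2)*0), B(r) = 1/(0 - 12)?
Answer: 57121/144 ≈ 396.67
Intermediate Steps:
B(r) = -1/12 (B(r) = 1/(-12) = -1/12)
Z = 20 (Z = -5*(-4 + (-1 - 2)*0) = -5*(-4 - 3*0) = -5*(-4 + 0) = -5*(-4) = 20)
(Z + B(-11))**2 = (20 - 1/12)**2 = (239/12)**2 = 57121/144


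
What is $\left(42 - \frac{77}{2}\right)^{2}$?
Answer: $\frac{49}{4} \approx 12.25$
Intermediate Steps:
$\left(42 - \frac{77}{2}\right)^{2} = \left(\frac{7}{2}\right)^{2} = \frac{49}{4}$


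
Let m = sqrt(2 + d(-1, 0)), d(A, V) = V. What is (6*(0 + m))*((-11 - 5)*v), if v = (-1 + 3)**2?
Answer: -384*sqrt(2) ≈ -543.06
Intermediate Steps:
v = 4 (v = 2**2 = 4)
m = sqrt(2) (m = sqrt(2 + 0) = sqrt(2) ≈ 1.4142)
(6*(0 + m))*((-11 - 5)*v) = (6*(0 + sqrt(2)))*((-11 - 5)*4) = (6*sqrt(2))*(-16*4) = (6*sqrt(2))*(-64) = -384*sqrt(2)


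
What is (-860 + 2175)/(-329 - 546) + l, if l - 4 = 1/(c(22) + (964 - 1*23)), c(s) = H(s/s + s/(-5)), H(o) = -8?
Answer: 407896/163275 ≈ 2.4982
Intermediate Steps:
c(s) = -8
l = 3733/933 (l = 4 + 1/(-8 + (964 - 1*23)) = 4 + 1/(-8 + (964 - 23)) = 4 + 1/(-8 + 941) = 4 + 1/933 = 3733/933 ≈ 4.0011)
(-860 + 2175)/(-329 - 546) + l = (-860 + 2175)/(-329 - 546) + 3733/933 = 1315/(-875) + 3733/933 = 1315*(-1/875) + 3733/933 = -263/175 + 3733/933 = 407896/163275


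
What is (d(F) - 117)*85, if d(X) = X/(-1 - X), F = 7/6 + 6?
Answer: -490960/49 ≈ -10020.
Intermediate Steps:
F = 43/6 (F = 7*(⅙) + 6 = 7/6 + 6 = 43/6 ≈ 7.1667)
(d(F) - 117)*85 = (-1*43/6/(1 + 43/6) - 117)*85 = (-1*43/6/49/6 - 117)*85 = (-1*43/6*6/49 - 117)*85 = (-43/49 - 117)*85 = -5776/49*85 = -490960/49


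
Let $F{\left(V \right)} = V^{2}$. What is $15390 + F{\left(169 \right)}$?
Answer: $43951$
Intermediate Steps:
$15390 + F{\left(169 \right)} = 15390 + 169^{2} = 15390 + 28561 = 43951$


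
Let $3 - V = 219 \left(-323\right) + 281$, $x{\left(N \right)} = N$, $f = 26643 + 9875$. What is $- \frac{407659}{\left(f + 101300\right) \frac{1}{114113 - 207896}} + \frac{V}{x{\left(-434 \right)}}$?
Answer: $\frac{4145688384059}{14953253} \approx 2.7724 \cdot 10^{5}$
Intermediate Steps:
$f = 36518$
$V = 70459$ ($V = 3 - \left(219 \left(-323\right) + 281\right) = 3 - \left(-70737 + 281\right) = 3 - -70456 = 3 + 70456 = 70459$)
$- \frac{407659}{\left(f + 101300\right) \frac{1}{114113 - 207896}} + \frac{V}{x{\left(-434 \right)}} = - \frac{407659}{\left(36518 + 101300\right) \frac{1}{114113 - 207896}} + \frac{70459}{-434} = - \frac{407659}{137818 \frac{1}{-93783}} + 70459 \left(- \frac{1}{434}\right) = - \frac{407659}{137818 \left(- \frac{1}{93783}\right)} - \frac{70459}{434} = - \frac{407659}{- \frac{137818}{93783}} - \frac{70459}{434} = \left(-407659\right) \left(- \frac{93783}{137818}\right) - \frac{70459}{434} = \frac{38231483997}{137818} - \frac{70459}{434} = \frac{4145688384059}{14953253}$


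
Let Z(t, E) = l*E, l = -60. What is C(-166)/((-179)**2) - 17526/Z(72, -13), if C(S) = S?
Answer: -93613341/4165330 ≈ -22.474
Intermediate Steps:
Z(t, E) = -60*E
C(-166)/((-179)**2) - 17526/Z(72, -13) = -166/((-179)**2) - 17526/((-60*(-13))) = -166/32041 - 17526/780 = -166*1/32041 - 17526*1/780 = -166/32041 - 2921/130 = -93613341/4165330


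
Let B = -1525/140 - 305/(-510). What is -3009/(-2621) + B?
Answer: -34234469/3742788 ≈ -9.1468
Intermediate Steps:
B = -14701/1428 (B = -1525*1/140 - 305*(-1/510) = -305/28 + 61/102 = -14701/1428 ≈ -10.295)
-3009/(-2621) + B = -3009/(-2621) - 14701/1428 = -3009*(-1/2621) - 14701/1428 = 3009/2621 - 14701/1428 = -34234469/3742788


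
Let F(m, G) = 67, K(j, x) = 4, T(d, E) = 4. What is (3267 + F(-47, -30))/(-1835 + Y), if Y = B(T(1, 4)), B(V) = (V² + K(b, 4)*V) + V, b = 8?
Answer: -3334/1799 ≈ -1.8533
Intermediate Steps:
B(V) = V² + 5*V (B(V) = (V² + 4*V) + V = V² + 5*V)
Y = 36 (Y = 4*(5 + 4) = 4*9 = 36)
(3267 + F(-47, -30))/(-1835 + Y) = (3267 + 67)/(-1835 + 36) = 3334/(-1799) = 3334*(-1/1799) = -3334/1799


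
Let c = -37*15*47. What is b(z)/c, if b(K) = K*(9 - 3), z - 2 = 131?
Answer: -266/8695 ≈ -0.030592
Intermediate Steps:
z = 133 (z = 2 + 131 = 133)
b(K) = 6*K (b(K) = K*6 = 6*K)
c = -26085 (c = -555*47 = -26085)
b(z)/c = (6*133)/(-26085) = 798*(-1/26085) = -266/8695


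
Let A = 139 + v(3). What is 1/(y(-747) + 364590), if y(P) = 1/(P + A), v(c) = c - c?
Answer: 608/221670719 ≈ 2.7428e-6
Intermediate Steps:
v(c) = 0
A = 139 (A = 139 + 0 = 139)
y(P) = 1/(139 + P) (y(P) = 1/(P + 139) = 1/(139 + P))
1/(y(-747) + 364590) = 1/(1/(139 - 747) + 364590) = 1/(1/(-608) + 364590) = 1/(-1/608 + 364590) = 1/(221670719/608) = 608/221670719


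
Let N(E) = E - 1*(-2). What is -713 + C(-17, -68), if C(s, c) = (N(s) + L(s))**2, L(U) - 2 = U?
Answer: 187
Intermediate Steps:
N(E) = 2 + E (N(E) = E + 2 = 2 + E)
L(U) = 2 + U
C(s, c) = (4 + 2*s)**2 (C(s, c) = ((2 + s) + (2 + s))**2 = (4 + 2*s)**2)
-713 + C(-17, -68) = -713 + 4*(2 - 17)**2 = -713 + 4*(-15)**2 = -713 + 4*225 = -713 + 900 = 187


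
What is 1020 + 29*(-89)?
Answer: -1561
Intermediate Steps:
1020 + 29*(-89) = 1020 - 2581 = -1561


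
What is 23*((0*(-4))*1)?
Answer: 0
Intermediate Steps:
23*((0*(-4))*1) = 23*(0*1) = 23*0 = 0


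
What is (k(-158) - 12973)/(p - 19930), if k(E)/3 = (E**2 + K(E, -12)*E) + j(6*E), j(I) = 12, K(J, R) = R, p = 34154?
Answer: 67643/14224 ≈ 4.7556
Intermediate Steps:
k(E) = 36 - 36*E + 3*E**2 (k(E) = 3*((E**2 - 12*E) + 12) = 3*(12 + E**2 - 12*E) = 36 - 36*E + 3*E**2)
(k(-158) - 12973)/(p - 19930) = ((36 - 36*(-158) + 3*(-158)**2) - 12973)/(34154 - 19930) = ((36 + 5688 + 3*24964) - 12973)/14224 = ((36 + 5688 + 74892) - 12973)*(1/14224) = (80616 - 12973)*(1/14224) = 67643*(1/14224) = 67643/14224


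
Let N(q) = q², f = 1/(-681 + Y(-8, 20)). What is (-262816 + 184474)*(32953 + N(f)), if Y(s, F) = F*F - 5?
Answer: -9598403400429/3718 ≈ -2.5816e+9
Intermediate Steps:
Y(s, F) = -5 + F² (Y(s, F) = F² - 5 = -5 + F²)
f = -1/286 (f = 1/(-681 + (-5 + 20²)) = 1/(-681 + (-5 + 400)) = 1/(-681 + 395) = 1/(-286) = -1/286 ≈ -0.0034965)
(-262816 + 184474)*(32953 + N(f)) = (-262816 + 184474)*(32953 + (-1/286)²) = -78342*(32953 + 1/81796) = -78342*2695423589/81796 = -9598403400429/3718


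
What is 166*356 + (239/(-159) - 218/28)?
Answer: 131527019/2226 ≈ 59087.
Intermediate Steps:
166*356 + (239/(-159) - 218/28) = 59096 + (239*(-1/159) - 218*1/28) = 59096 + (-239/159 - 109/14) = 59096 - 20677/2226 = 131527019/2226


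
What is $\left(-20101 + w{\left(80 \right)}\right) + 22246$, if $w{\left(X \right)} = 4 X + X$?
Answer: $2545$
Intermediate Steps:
$w{\left(X \right)} = 5 X$
$\left(-20101 + w{\left(80 \right)}\right) + 22246 = \left(-20101 + 5 \cdot 80\right) + 22246 = \left(-20101 + 400\right) + 22246 = -19701 + 22246 = 2545$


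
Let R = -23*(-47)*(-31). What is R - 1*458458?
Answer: -491969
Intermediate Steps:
R = -33511 (R = 1081*(-31) = -33511)
R - 1*458458 = -33511 - 1*458458 = -33511 - 458458 = -491969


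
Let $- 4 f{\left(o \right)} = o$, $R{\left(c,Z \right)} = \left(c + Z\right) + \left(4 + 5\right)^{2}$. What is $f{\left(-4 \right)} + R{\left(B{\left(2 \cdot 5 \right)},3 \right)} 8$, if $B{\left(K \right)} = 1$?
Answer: $681$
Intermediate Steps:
$R{\left(c,Z \right)} = 81 + Z + c$ ($R{\left(c,Z \right)} = \left(Z + c\right) + 9^{2} = \left(Z + c\right) + 81 = 81 + Z + c$)
$f{\left(o \right)} = - \frac{o}{4}$
$f{\left(-4 \right)} + R{\left(B{\left(2 \cdot 5 \right)},3 \right)} 8 = \left(- \frac{1}{4}\right) \left(-4\right) + \left(81 + 3 + 1\right) 8 = 1 + 85 \cdot 8 = 1 + 680 = 681$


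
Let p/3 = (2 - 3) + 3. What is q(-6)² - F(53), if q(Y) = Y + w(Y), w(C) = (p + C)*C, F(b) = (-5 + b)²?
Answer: -2268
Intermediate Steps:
p = 6 (p = 3*((2 - 3) + 3) = 3*(-1 + 3) = 3*2 = 6)
w(C) = C*(6 + C) (w(C) = (6 + C)*C = C*(6 + C))
q(Y) = Y + Y*(6 + Y)
q(-6)² - F(53) = (-6*(7 - 6))² - (-5 + 53)² = (-6*1)² - 1*48² = (-6)² - 1*2304 = 36 - 2304 = -2268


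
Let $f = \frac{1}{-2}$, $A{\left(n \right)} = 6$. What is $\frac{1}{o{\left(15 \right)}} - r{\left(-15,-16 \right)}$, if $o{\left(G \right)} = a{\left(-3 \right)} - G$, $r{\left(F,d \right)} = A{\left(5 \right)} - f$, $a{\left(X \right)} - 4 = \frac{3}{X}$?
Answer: $- \frac{79}{12} \approx -6.5833$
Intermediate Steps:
$a{\left(X \right)} = 4 + \frac{3}{X}$
$f = - \frac{1}{2} \approx -0.5$
$r{\left(F,d \right)} = \frac{13}{2}$ ($r{\left(F,d \right)} = 6 - - \frac{1}{2} = 6 + \frac{1}{2} = \frac{13}{2}$)
$o{\left(G \right)} = 3 - G$ ($o{\left(G \right)} = \left(4 + \frac{3}{-3}\right) - G = \left(4 + 3 \left(- \frac{1}{3}\right)\right) - G = \left(4 - 1\right) - G = 3 - G$)
$\frac{1}{o{\left(15 \right)}} - r{\left(-15,-16 \right)} = \frac{1}{3 - 15} - \frac{13}{2} = \frac{1}{-12} - \frac{13}{2} = - \frac{1}{12} - \frac{13}{2} = - \frac{79}{12}$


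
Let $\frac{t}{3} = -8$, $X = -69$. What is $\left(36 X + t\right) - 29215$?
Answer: $-31723$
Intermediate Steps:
$t = -24$ ($t = 3 \left(-8\right) = -24$)
$\left(36 X + t\right) - 29215 = \left(36 \left(-69\right) - 24\right) - 29215 = \left(-2484 - 24\right) - 29215 = -2508 - 29215 = -31723$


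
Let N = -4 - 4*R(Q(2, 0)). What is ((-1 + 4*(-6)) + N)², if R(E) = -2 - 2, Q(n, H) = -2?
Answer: 169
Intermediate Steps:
R(E) = -4
N = 12 (N = -4 - 4*(-4) = -4 + 16 = 12)
((-1 + 4*(-6)) + N)² = ((-1 + 4*(-6)) + 12)² = ((-1 - 24) + 12)² = (-25 + 12)² = (-13)² = 169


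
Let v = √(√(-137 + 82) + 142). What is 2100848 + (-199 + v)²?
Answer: 2100848 + (199 - √(142 + I*√55))² ≈ 2.1358e+6 - 116.39*I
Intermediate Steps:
v = √(142 + I*√55) (v = √(√(-55) + 142) = √(I*√55 + 142) = √(142 + I*√55) ≈ 11.92 + 0.31107*I)
2100848 + (-199 + v)² = 2100848 + (-199 + √(142 + I*√55))²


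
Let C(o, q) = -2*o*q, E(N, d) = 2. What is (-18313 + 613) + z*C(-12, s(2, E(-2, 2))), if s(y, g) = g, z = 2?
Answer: -17604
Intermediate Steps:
C(o, q) = -2*o*q
(-18313 + 613) + z*C(-12, s(2, E(-2, 2))) = (-18313 + 613) + 2*(-2*(-12)*2) = -17700 + 2*48 = -17700 + 96 = -17604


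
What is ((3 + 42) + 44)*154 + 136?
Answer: 13842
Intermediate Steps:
((3 + 42) + 44)*154 + 136 = (45 + 44)*154 + 136 = 89*154 + 136 = 13706 + 136 = 13842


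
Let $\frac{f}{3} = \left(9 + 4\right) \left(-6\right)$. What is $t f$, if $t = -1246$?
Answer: $291564$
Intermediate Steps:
$f = -234$ ($f = 3 \left(9 + 4\right) \left(-6\right) = 3 \cdot 13 \left(-6\right) = 3 \left(-78\right) = -234$)
$t f = \left(-1246\right) \left(-234\right) = 291564$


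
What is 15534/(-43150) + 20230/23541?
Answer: 41983/84075 ≈ 0.49935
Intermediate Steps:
15534/(-43150) + 20230/23541 = 15534*(-1/43150) + 20230*(1/23541) = -9/25 + 2890/3363 = 41983/84075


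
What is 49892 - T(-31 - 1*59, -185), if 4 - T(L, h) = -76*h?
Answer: 63948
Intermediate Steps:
T(L, h) = 4 + 76*h (T(L, h) = 4 - (-76)*h = 4 + 76*h)
49892 - T(-31 - 1*59, -185) = 49892 - (4 + 76*(-185)) = 49892 - (4 - 14060) = 49892 - 1*(-14056) = 49892 + 14056 = 63948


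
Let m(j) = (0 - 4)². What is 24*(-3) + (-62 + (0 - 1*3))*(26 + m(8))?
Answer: -2802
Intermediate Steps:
m(j) = 16 (m(j) = (-4)² = 16)
24*(-3) + (-62 + (0 - 1*3))*(26 + m(8)) = 24*(-3) + (-62 + (0 - 1*3))*(26 + 16) = -72 + (-62 + (0 - 3))*42 = -72 + (-62 - 3)*42 = -72 - 65*42 = -72 - 2730 = -2802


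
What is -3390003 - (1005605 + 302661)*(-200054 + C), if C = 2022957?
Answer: -2384845406201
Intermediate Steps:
-3390003 - (1005605 + 302661)*(-200054 + C) = -3390003 - (1005605 + 302661)*(-200054 + 2022957) = -3390003 - 1308266*1822903 = -3390003 - 1*2384842016198 = -3390003 - 2384842016198 = -2384845406201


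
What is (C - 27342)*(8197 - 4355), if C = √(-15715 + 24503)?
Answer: -105047964 + 99892*√13 ≈ -1.0469e+8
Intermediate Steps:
C = 26*√13 (C = √8788 = 26*√13 ≈ 93.744)
(C - 27342)*(8197 - 4355) = (26*√13 - 27342)*(8197 - 4355) = (-27342 + 26*√13)*3842 = -105047964 + 99892*√13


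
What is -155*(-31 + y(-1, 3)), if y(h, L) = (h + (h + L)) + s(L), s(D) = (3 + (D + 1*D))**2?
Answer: -7905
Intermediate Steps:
s(D) = (3 + 2*D)**2 (s(D) = (3 + (D + D))**2 = (3 + 2*D)**2)
y(h, L) = L + (3 + 2*L)**2 + 2*h (y(h, L) = (h + (h + L)) + (3 + 2*L)**2 = (h + (L + h)) + (3 + 2*L)**2 = (L + 2*h) + (3 + 2*L)**2 = L + (3 + 2*L)**2 + 2*h)
-155*(-31 + y(-1, 3)) = -155*(-31 + (3 + (3 + 2*3)**2 + 2*(-1))) = -155*(-31 + (3 + (3 + 6)**2 - 2)) = -155*(-31 + (3 + 9**2 - 2)) = -155*(-31 + (3 + 81 - 2)) = -155*(-31 + 82) = -155*51 = -7905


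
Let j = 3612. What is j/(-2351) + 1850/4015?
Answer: -2030566/1887853 ≈ -1.0756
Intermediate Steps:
j/(-2351) + 1850/4015 = 3612/(-2351) + 1850/4015 = 3612*(-1/2351) + 1850*(1/4015) = -3612/2351 + 370/803 = -2030566/1887853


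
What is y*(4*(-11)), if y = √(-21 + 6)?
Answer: -44*I*√15 ≈ -170.41*I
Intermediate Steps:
y = I*√15 (y = √(-15) = I*√15 ≈ 3.873*I)
y*(4*(-11)) = (I*√15)*(4*(-11)) = (I*√15)*(-44) = -44*I*√15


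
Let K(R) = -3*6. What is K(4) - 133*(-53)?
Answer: 7031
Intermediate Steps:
K(R) = -18
K(4) - 133*(-53) = -18 - 133*(-53) = -18 + 7049 = 7031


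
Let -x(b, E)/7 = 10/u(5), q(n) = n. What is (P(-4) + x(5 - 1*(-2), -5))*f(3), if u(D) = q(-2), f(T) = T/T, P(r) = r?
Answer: 31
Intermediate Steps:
f(T) = 1
u(D) = -2
x(b, E) = 35 (x(b, E) = -70/(-2) = -70*(-1)/2 = -7*(-5) = 35)
(P(-4) + x(5 - 1*(-2), -5))*f(3) = (-4 + 35)*1 = 31*1 = 31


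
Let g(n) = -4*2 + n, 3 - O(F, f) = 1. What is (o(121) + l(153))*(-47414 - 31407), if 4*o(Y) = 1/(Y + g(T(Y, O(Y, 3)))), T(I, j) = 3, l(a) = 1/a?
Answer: -48632557/70992 ≈ -685.04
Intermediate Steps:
O(F, f) = 2 (O(F, f) = 3 - 1*1 = 3 - 1 = 2)
g(n) = -8 + n
o(Y) = 1/(4*(-5 + Y)) (o(Y) = 1/(4*(Y + (-8 + 3))) = 1/(4*(Y - 5)) = 1/(4*(-5 + Y)))
(o(121) + l(153))*(-47414 - 31407) = (1/(4*(-5 + 121)) + 1/153)*(-47414 - 31407) = ((¼)/116 + 1/153)*(-78821) = ((¼)*(1/116) + 1/153)*(-78821) = (1/464 + 1/153)*(-78821) = (617/70992)*(-78821) = -48632557/70992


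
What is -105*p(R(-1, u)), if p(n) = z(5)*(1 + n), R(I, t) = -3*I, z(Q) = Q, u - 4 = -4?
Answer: -2100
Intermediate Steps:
u = 0 (u = 4 - 4 = 0)
p(n) = 5 + 5*n (p(n) = 5*(1 + n) = 5 + 5*n)
-105*p(R(-1, u)) = -105*(5 + 5*(-3*(-1))) = -105*(5 + 5*3) = -105*(5 + 15) = -105*20 = -2100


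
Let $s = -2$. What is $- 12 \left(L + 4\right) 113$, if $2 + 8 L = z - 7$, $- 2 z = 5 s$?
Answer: $-4746$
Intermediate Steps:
$z = 5$ ($z = - \frac{5 \left(-2\right)}{2} = \left(- \frac{1}{2}\right) \left(-10\right) = 5$)
$L = - \frac{1}{2}$ ($L = - \frac{1}{4} + \frac{5 - 7}{8} = - \frac{1}{4} + \frac{1}{8} \left(-2\right) = - \frac{1}{4} - \frac{1}{4} = - \frac{1}{2} \approx -0.5$)
$- 12 \left(L + 4\right) 113 = - 12 \left(- \frac{1}{2} + 4\right) 113 = \left(-12\right) \frac{7}{2} \cdot 113 = \left(-42\right) 113 = -4746$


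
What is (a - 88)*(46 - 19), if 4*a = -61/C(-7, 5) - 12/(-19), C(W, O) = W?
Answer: -1230471/532 ≈ -2312.9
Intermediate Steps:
a = 1243/532 (a = (-61/(-7) - 12/(-19))/4 = (-61*(-⅐) - 12*(-1/19))/4 = (61/7 + 12/19)/4 = (¼)*(1243/133) = 1243/532 ≈ 2.3365)
(a - 88)*(46 - 19) = (1243/532 - 88)*(46 - 19) = -45573/532*27 = -1230471/532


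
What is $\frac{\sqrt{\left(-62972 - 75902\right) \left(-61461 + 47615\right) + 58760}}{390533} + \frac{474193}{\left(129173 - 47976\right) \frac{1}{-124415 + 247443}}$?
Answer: $\frac{58339016404}{81197} + \frac{2 \sqrt{480727041}}{390533} \approx 7.1849 \cdot 10^{5}$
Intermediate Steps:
$\frac{\sqrt{\left(-62972 - 75902\right) \left(-61461 + 47615\right) + 58760}}{390533} + \frac{474193}{\left(129173 - 47976\right) \frac{1}{-124415 + 247443}} = \sqrt{\left(-138874\right) \left(-13846\right) + 58760} \cdot \frac{1}{390533} + \frac{474193}{81197 \cdot \frac{1}{123028}} = \sqrt{1922849404 + 58760} \cdot \frac{1}{390533} + \frac{474193}{81197 \cdot \frac{1}{123028}} = \sqrt{1922908164} \cdot \frac{1}{390533} + \frac{474193}{\frac{81197}{123028}} = 2 \sqrt{480727041} \cdot \frac{1}{390533} + 474193 \cdot \frac{123028}{81197} = \frac{2 \sqrt{480727041}}{390533} + \frac{58339016404}{81197} = \frac{58339016404}{81197} + \frac{2 \sqrt{480727041}}{390533}$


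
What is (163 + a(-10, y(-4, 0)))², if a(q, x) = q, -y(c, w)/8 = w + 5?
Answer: 23409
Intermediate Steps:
y(c, w) = -40 - 8*w (y(c, w) = -8*(w + 5) = -8*(5 + w) = -40 - 8*w)
(163 + a(-10, y(-4, 0)))² = (163 - 10)² = 153² = 23409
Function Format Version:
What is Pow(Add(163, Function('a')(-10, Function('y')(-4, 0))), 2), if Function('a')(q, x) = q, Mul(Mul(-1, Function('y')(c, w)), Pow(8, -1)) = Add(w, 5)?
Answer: 23409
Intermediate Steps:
Function('y')(c, w) = Add(-40, Mul(-8, w)) (Function('y')(c, w) = Mul(-8, Add(w, 5)) = Mul(-8, Add(5, w)) = Add(-40, Mul(-8, w)))
Pow(Add(163, Function('a')(-10, Function('y')(-4, 0))), 2) = Pow(Add(163, -10), 2) = Pow(153, 2) = 23409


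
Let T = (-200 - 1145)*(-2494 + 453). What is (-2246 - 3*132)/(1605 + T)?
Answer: -1321/1373375 ≈ -0.00096186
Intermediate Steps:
T = 2745145 (T = -1345*(-2041) = 2745145)
(-2246 - 3*132)/(1605 + T) = (-2246 - 3*132)/(1605 + 2745145) = (-2246 - 396)/2746750 = -2642*1/2746750 = -1321/1373375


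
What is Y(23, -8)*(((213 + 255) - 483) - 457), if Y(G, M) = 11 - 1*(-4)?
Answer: -7080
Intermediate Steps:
Y(G, M) = 15 (Y(G, M) = 11 + 4 = 15)
Y(23, -8)*(((213 + 255) - 483) - 457) = 15*(((213 + 255) - 483) - 457) = 15*((468 - 483) - 457) = 15*(-15 - 457) = 15*(-472) = -7080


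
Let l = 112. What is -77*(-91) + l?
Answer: 7119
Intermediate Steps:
-77*(-91) + l = -77*(-91) + 112 = 7007 + 112 = 7119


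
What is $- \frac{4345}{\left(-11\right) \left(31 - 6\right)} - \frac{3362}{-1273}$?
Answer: $\frac{117377}{6365} \approx 18.441$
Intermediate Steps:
$- \frac{4345}{\left(-11\right) \left(31 - 6\right)} - \frac{3362}{-1273} = - \frac{4345}{\left(-11\right) 25} - - \frac{3362}{1273} = - \frac{4345}{-275} + \frac{3362}{1273} = \left(-4345\right) \left(- \frac{1}{275}\right) + \frac{3362}{1273} = \frac{79}{5} + \frac{3362}{1273} = \frac{117377}{6365}$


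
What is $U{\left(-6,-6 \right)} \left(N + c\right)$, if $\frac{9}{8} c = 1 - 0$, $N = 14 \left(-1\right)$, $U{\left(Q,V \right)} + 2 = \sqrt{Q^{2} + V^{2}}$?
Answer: $\frac{236}{9} - \frac{236 \sqrt{2}}{3} \approx -85.029$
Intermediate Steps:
$U{\left(Q,V \right)} = -2 + \sqrt{Q^{2} + V^{2}}$
$N = -14$
$c = \frac{8}{9}$ ($c = \frac{8 \left(1 - 0\right)}{9} = \frac{8 \left(1 + 0\right)}{9} = \frac{8}{9} \cdot 1 = \frac{8}{9} \approx 0.88889$)
$U{\left(-6,-6 \right)} \left(N + c\right) = \left(-2 + \sqrt{\left(-6\right)^{2} + \left(-6\right)^{2}}\right) \left(-14 + \frac{8}{9}\right) = \left(-2 + \sqrt{36 + 36}\right) \left(- \frac{118}{9}\right) = \left(-2 + \sqrt{72}\right) \left(- \frac{118}{9}\right) = \left(-2 + 6 \sqrt{2}\right) \left(- \frac{118}{9}\right) = \frac{236}{9} - \frac{236 \sqrt{2}}{3}$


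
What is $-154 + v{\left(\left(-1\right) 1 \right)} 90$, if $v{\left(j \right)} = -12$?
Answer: $-1234$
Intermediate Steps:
$-154 + v{\left(\left(-1\right) 1 \right)} 90 = -154 - 1080 = -1234$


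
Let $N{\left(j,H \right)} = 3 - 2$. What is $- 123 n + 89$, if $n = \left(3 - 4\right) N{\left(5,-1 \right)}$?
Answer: $212$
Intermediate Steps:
$N{\left(j,H \right)} = 1$ ($N{\left(j,H \right)} = 3 - 2 = 1$)
$n = -1$ ($n = \left(3 - 4\right) 1 = \left(-1\right) 1 = -1$)
$- 123 n + 89 = \left(-123\right) \left(-1\right) + 89 = 123 + 89 = 212$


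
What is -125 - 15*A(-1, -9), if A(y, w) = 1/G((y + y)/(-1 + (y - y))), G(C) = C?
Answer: -265/2 ≈ -132.50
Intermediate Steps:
A(y, w) = -1/(2*y) (A(y, w) = 1/((y + y)/(-1 + (y - y))) = 1/((2*y)/(-1 + 0)) = 1/((2*y)/(-1)) = 1/((2*y)*(-1)) = 1/(-2*y) = -1/(2*y))
-125 - 15*A(-1, -9) = -125 - (-15)/(2*(-1)) = -125 - (-15)*(-1)/2 = -125 - 15*½ = -125 - 15/2 = -265/2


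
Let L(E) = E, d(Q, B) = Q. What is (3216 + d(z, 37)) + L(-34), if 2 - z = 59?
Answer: 3125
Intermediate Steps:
z = -57 (z = 2 - 1*59 = 2 - 59 = -57)
(3216 + d(z, 37)) + L(-34) = (3216 - 57) - 34 = 3159 - 34 = 3125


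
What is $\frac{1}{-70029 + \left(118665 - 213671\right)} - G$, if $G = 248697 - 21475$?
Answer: $- \frac{37499582771}{165035} \approx -2.2722 \cdot 10^{5}$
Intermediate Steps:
$G = 227222$
$\frac{1}{-70029 + \left(118665 - 213671\right)} - G = \frac{1}{-70029 + \left(118665 - 213671\right)} - 227222 = \frac{1}{-70029 - 95006} - 227222 = \frac{1}{-165035} - 227222 = - \frac{1}{165035} - 227222 = - \frac{37499582771}{165035}$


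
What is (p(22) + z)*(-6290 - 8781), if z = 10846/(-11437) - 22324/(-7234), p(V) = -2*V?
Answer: 26099141916344/41367629 ≈ 6.3091e+5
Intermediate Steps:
z = 88429812/41367629 (z = 10846*(-1/11437) - 22324*(-1/7234) = -10846/11437 + 11162/3617 = 88429812/41367629 ≈ 2.1377)
(p(22) + z)*(-6290 - 8781) = (-2*22 + 88429812/41367629)*(-6290 - 8781) = (-44 + 88429812/41367629)*(-15071) = -1731745864/41367629*(-15071) = 26099141916344/41367629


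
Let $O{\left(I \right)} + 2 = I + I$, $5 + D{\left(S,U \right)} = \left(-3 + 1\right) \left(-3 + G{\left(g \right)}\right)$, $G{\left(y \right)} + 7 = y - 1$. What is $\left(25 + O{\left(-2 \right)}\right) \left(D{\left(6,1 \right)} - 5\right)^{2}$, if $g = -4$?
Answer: $7600$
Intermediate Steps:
$G{\left(y \right)} = -8 + y$ ($G{\left(y \right)} = -7 + \left(y - 1\right) = -7 + \left(-1 + y\right) = -8 + y$)
$D{\left(S,U \right)} = 25$ ($D{\left(S,U \right)} = -5 + \left(-3 + 1\right) \left(-3 - 12\right) = -5 - 2 \left(-3 - 12\right) = -5 - -30 = -5 + 30 = 25$)
$O{\left(I \right)} = -2 + 2 I$ ($O{\left(I \right)} = -2 + \left(I + I\right) = -2 + 2 I$)
$\left(25 + O{\left(-2 \right)}\right) \left(D{\left(6,1 \right)} - 5\right)^{2} = \left(25 + \left(-2 + 2 \left(-2\right)\right)\right) \left(25 - 5\right)^{2} = \left(25 - 6\right) 20^{2} = \left(25 - 6\right) 400 = 19 \cdot 400 = 7600$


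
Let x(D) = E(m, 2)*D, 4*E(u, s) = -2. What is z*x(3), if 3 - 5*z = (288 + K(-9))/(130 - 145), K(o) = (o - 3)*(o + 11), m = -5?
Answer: -309/50 ≈ -6.1800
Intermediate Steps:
E(u, s) = -½ (E(u, s) = (¼)*(-2) = -½)
K(o) = (-3 + o)*(11 + o)
z = 103/25 (z = ⅗ - (288 + (-33 + (-9)² + 8*(-9)))/(5*(130 - 145)) = ⅗ - (288 + (-33 + 81 - 72))/(5*(-15)) = ⅗ - (288 - 24)*(-1)/(5*15) = ⅗ - 264*(-1)/(5*15) = ⅗ - ⅕*(-88/5) = ⅗ + 88/25 = 103/25 ≈ 4.1200)
x(D) = -D/2
z*x(3) = 103*(-½*3)/25 = (103/25)*(-3/2) = -309/50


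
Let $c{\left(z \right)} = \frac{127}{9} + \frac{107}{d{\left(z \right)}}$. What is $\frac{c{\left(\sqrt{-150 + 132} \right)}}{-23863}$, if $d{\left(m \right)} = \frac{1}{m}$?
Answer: $- \frac{127}{214767} - \frac{321 i \sqrt{2}}{23863} \approx -0.00059134 - 0.019024 i$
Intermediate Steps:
$c{\left(z \right)} = \frac{127}{9} + 107 z$ ($c{\left(z \right)} = \frac{127}{9} + \frac{107}{\frac{1}{z}} = 127 \cdot \frac{1}{9} + 107 z = \frac{127}{9} + 107 z$)
$\frac{c{\left(\sqrt{-150 + 132} \right)}}{-23863} = \frac{\frac{127}{9} + 107 \sqrt{-150 + 132}}{-23863} = \left(\frac{127}{9} + 107 \sqrt{-18}\right) \left(- \frac{1}{23863}\right) = \left(\frac{127}{9} + 107 \cdot 3 i \sqrt{2}\right) \left(- \frac{1}{23863}\right) = \left(\frac{127}{9} + 321 i \sqrt{2}\right) \left(- \frac{1}{23863}\right) = - \frac{127}{214767} - \frac{321 i \sqrt{2}}{23863}$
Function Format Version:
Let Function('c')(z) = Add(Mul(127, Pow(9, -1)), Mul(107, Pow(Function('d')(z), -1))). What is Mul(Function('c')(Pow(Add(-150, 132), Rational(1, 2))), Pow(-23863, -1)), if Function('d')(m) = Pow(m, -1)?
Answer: Add(Rational(-127, 214767), Mul(Rational(-321, 23863), I, Pow(2, Rational(1, 2)))) ≈ Add(-0.00059134, Mul(-0.019024, I))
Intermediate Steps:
Function('c')(z) = Add(Rational(127, 9), Mul(107, z)) (Function('c')(z) = Add(Mul(127, Pow(9, -1)), Mul(107, Pow(Pow(z, -1), -1))) = Add(Mul(127, Rational(1, 9)), Mul(107, z)) = Add(Rational(127, 9), Mul(107, z)))
Mul(Function('c')(Pow(Add(-150, 132), Rational(1, 2))), Pow(-23863, -1)) = Mul(Add(Rational(127, 9), Mul(107, Pow(Add(-150, 132), Rational(1, 2)))), Pow(-23863, -1)) = Mul(Add(Rational(127, 9), Mul(107, Pow(-18, Rational(1, 2)))), Rational(-1, 23863)) = Mul(Add(Rational(127, 9), Mul(107, Mul(3, I, Pow(2, Rational(1, 2))))), Rational(-1, 23863)) = Mul(Add(Rational(127, 9), Mul(321, I, Pow(2, Rational(1, 2)))), Rational(-1, 23863)) = Add(Rational(-127, 214767), Mul(Rational(-321, 23863), I, Pow(2, Rational(1, 2))))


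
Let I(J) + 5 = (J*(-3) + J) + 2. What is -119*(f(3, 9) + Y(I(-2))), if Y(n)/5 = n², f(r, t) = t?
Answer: -1666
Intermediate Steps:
I(J) = -3 - 2*J (I(J) = -5 + ((J*(-3) + J) + 2) = -5 + ((-3*J + J) + 2) = -5 + (-2*J + 2) = -5 + (2 - 2*J) = -3 - 2*J)
Y(n) = 5*n²
-119*(f(3, 9) + Y(I(-2))) = -119*(9 + 5*(-3 - 2*(-2))²) = -119*(9 + 5*(-3 + 4)²) = -119*(9 + 5*1²) = -119*(9 + 5*1) = -119*(9 + 5) = -119*14 = -1666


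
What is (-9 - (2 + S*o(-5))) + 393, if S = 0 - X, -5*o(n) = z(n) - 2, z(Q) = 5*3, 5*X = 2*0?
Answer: 382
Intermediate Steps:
X = 0 (X = (2*0)/5 = (⅕)*0 = 0)
z(Q) = 15
o(n) = -13/5 (o(n) = -(15 - 2)/5 = -⅕*13 = -13/5)
S = 0 (S = 0 - 1*0 = 0 + 0 = 0)
(-9 - (2 + S*o(-5))) + 393 = (-9 - (2 + 0*(-13/5))) + 393 = (-9 - (2 + 0)) + 393 = (-9 - 1*2) + 393 = (-9 - 2) + 393 = -11 + 393 = 382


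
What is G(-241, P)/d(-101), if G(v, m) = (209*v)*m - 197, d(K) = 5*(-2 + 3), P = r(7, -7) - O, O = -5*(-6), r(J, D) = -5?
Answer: 1762718/5 ≈ 3.5254e+5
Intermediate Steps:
O = 30
P = -35 (P = -5 - 1*30 = -5 - 30 = -35)
d(K) = 5 (d(K) = 5*1 = 5)
G(v, m) = -197 + 209*m*v (G(v, m) = 209*m*v - 197 = -197 + 209*m*v)
G(-241, P)/d(-101) = (-197 + 209*(-35)*(-241))/5 = (-197 + 1762915)*(1/5) = 1762718*(1/5) = 1762718/5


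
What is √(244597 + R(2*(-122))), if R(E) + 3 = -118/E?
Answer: √3640544294/122 ≈ 494.56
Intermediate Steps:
R(E) = -3 - 118/E
√(244597 + R(2*(-122))) = √(244597 + (-3 - 118/(2*(-122)))) = √(244597 + (-3 - 118/(-244))) = √(244597 + (-3 - 118*(-1/244))) = √(244597 + (-3 + 59/122)) = √(244597 - 307/122) = √(29840527/122) = √3640544294/122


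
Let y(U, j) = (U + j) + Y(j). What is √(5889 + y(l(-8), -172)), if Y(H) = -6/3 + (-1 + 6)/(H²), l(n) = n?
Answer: √168835893/172 ≈ 75.545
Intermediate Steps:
Y(H) = -2 + 5/H² (Y(H) = -6*⅓ + 5/H² = -2 + 5/H²)
y(U, j) = -2 + U + j + 5/j² (y(U, j) = (U + j) + (-2 + 5/j²) = -2 + U + j + 5/j²)
√(5889 + y(l(-8), -172)) = √(5889 + (-2 - 8 - 172 + 5/(-172)²)) = √(5889 + (-2 - 8 - 172 + 5*(1/29584))) = √(5889 + (-2 - 8 - 172 + 5/29584)) = √(5889 - 5384283/29584) = √(168835893/29584) = √168835893/172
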